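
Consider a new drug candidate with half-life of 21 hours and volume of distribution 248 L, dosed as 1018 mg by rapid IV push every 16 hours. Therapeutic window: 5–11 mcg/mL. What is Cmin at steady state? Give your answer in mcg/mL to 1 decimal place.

Over one 16-h interval, 16/21 ≈ 0.7619 half-lives elapse, leaving f ≈ 0.5897 of each dose.
At steady state, accumulation factor R = 1/(1 − e^(−kτ)) ≈ 2.4372.
Each bolus raises the concentration by D/Vd = 1018/248 ≈ 4.105 mcg/mL.
Steady-state peak Cmax,ss = C₀·R ≈ 4.105 × 2.4372 ≈ 10.005 mcg/mL.
One interval later, Cmin,ss = Cmax,ss·e^(−kτ) ≈ 10.005 × 0.5897 ≈ 5.900 mcg/mL.
Trough 5.9 mcg/mL vs MEC 5 mcg/mL: adequate.

5.9 mcg/mL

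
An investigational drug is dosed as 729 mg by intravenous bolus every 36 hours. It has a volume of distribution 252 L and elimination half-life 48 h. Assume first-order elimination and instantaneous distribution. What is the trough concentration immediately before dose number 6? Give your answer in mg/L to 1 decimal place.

3.9 mg/L

f = (1/2)^(τ/t½) = (1/2)^(36/48) ≈ 0.5946.
C₀ = D/Vd = 729/252 ≈ 2.893 mg/L.
Before the 6th dose, 5 doses have been given. Superposition: Cmin = C₀·(f + f² + … + f^5).
≈ 2.893 × (0.5946 + 0.3535 + 0.2102 + 0.1250 + 0.0743) ≈ 2.893 × 1.3576 ≈ 3.928 mg/L.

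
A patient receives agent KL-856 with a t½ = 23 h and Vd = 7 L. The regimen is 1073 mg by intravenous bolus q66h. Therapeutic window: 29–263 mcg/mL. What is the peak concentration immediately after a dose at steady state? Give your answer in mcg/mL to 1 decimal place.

177.6 mcg/mL

Over one 66-h interval, 66/23 ≈ 2.8696 half-lives elapse, leaving f ≈ 0.1368 of each dose.
At steady state, accumulation factor R = 1/(1 − e^(−kτ)) ≈ 1.1585.
Single-dose peak C₀ = D/Vd = 1073/7 ≈ 153.286 mcg/mL.
Steady-state peak Cmax,ss = C₀·R ≈ 153.286 × 1.1585 ≈ 177.582 mcg/mL.
Peak 177.6 mcg/mL vs MTC 263 mcg/mL: below toxic threshold.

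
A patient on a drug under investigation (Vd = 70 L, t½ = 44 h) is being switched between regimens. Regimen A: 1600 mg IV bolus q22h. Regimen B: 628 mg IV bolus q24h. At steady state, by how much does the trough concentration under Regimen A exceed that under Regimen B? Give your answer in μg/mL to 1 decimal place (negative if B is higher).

Regimen A: f = (1/2)^(22/44) ≈ 0.7071; Cmin,ss = (1600/70)·f/(1−f) ≈ 55.180 μg/mL.
Regimen B: f = (1/2)^(24/44) ≈ 0.6852; Cmin,ss = (628/70)·f/(1−f) ≈ 19.527 μg/mL.
Difference ≈ 55.180 − 19.527 ≈ 35.653 μg/mL.

35.7 μg/mL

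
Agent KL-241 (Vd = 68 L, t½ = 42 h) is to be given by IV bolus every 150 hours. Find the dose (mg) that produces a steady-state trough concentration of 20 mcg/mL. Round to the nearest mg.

14808 mg

τ/t½ = 150/42 ≈ 3.5714, so f = (1/2)^(150/42) ≈ 0.084119.
Cmin,ss = (D/Vd)·f/(1−f), so D = Cmin,ss·Vd·(1−f)/f.
D = 20 × 68 × (1−f)/f ≈ 20 × 68 × 10.88792 ≈ 14807.57 mg.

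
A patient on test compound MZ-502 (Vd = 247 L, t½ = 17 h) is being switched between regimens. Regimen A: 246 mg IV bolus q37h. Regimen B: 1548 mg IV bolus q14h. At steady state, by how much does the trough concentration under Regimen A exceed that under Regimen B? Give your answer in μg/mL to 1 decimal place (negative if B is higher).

-7.9 μg/mL

Regimen A: f = (1/2)^(37/17) ≈ 0.2212; Cmin,ss = (246/247)·f/(1−f) ≈ 0.283 μg/mL.
Regimen B: f = (1/2)^(14/17) ≈ 0.5651; Cmin,ss = (1548/247)·f/(1−f) ≈ 8.143 μg/mL.
Difference ≈ 0.283 − 8.143 ≈ -7.860 μg/mL.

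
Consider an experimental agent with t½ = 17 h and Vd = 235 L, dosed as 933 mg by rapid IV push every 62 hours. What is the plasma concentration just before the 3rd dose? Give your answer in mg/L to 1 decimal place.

f = (1/2)^(τ/t½) = (1/2)^(62/17) ≈ 0.0798.
C₀ = D/Vd = 933/235 ≈ 3.970 mg/L.
Before the 3rd dose, 2 doses have been given. Superposition: Cmin = C₀·(f + f²).
≈ 3.970 × (0.0798 + 0.0064) ≈ 3.970 × 0.0862 ≈ 0.342 mg/L.

0.3 mg/L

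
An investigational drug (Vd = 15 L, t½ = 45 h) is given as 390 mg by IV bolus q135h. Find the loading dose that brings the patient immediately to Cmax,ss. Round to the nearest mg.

446 mg

f = (1/2)^(135/45) ≈ 0.125000; accumulation ratio R = 1/(1−f) ≈ 1.14286.
Loading dose to hit Cmax,ss on first dose: D_load = D_maint·R ≈ 390 × 1.14286 ≈ 445.72 mg.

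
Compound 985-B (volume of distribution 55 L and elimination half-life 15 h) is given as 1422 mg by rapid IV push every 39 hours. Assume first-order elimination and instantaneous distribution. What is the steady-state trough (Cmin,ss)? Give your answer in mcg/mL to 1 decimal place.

5.1 mcg/mL

k = ln2/t½ = ln2/15 ≈ 0.046210 h⁻¹; fraction remaining f = e^(−kτ) = e^(−0.046210×39) ≈ 0.1649.
At steady state, accumulation factor R = 1/(1 − e^(−kτ)) ≈ 1.1975.
Single-dose peak C₀ = D/Vd = 1422/55 ≈ 25.855 mcg/mL.
Steady-state peak Cmax,ss = C₀·R ≈ 25.855 × 1.1975 ≈ 30.961 mcg/mL.
One interval later, Cmin,ss = Cmax,ss·e^(−kτ) ≈ 30.961 × 0.1649 ≈ 5.105 mcg/mL.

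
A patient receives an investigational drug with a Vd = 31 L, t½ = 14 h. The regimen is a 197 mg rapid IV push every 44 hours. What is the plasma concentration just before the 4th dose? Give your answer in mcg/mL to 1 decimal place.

0.8 mcg/mL

f = (1/2)^(τ/t½) = (1/2)^(44/14) ≈ 0.1132.
C₀ = D/Vd = 197/31 ≈ 6.355 mcg/mL.
Before the 4th dose, 3 doses have been given. Superposition: Cmin = C₀·(f + f² + … + f^3).
≈ 6.355 × (0.1132 + 0.0128 + 0.0015) ≈ 6.355 × 0.1275 ≈ 0.810 mcg/mL.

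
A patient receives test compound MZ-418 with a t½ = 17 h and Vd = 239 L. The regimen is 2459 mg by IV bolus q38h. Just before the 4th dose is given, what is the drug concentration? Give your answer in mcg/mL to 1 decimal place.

f = (1/2)^(τ/t½) = (1/2)^(38/17) ≈ 0.2124.
C₀ = D/Vd = 2459/239 ≈ 10.289 mcg/mL.
Before the 4th dose, 3 doses have been given. Superposition: Cmin = C₀·(f + f² + … + f^3).
≈ 10.289 × (0.2124 + 0.0451 + 0.0096) ≈ 10.289 × 0.2671 ≈ 2.748 mcg/mL.

2.7 mcg/mL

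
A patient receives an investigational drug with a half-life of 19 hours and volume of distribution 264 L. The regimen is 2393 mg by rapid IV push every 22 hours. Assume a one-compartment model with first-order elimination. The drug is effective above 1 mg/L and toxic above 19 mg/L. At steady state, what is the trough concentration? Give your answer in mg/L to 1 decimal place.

k = ln2/t½ = ln2/19 ≈ 0.036481 h⁻¹; fraction remaining f = e^(−kτ) = e^(−0.036481×22) ≈ 0.4482.
Single-dose peak C₀ = D/Vd = 2393/264 ≈ 9.064 mg/L.
Steady-state trough Cmin,ss = C₀·f/(1−f) ≈ 9.064 × 0.4482/0.5518 ≈ 7.362 mg/L.
Trough 7.4 mg/L vs MEC 1 mg/L: adequate.

7.4 mg/L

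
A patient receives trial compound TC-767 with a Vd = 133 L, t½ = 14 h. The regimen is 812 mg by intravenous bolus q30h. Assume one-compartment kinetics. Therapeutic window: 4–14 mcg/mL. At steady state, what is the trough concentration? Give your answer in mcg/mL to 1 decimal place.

1.8 mcg/mL

k = ln2/t½ = ln2/14 ≈ 0.049511 h⁻¹; fraction remaining f = e^(−kτ) = e^(−0.049511×30) ≈ 0.2264.
At steady state, accumulation factor R = 1/(1 − e^(−kτ)) ≈ 1.2927.
Each bolus raises the concentration by D/Vd = 812/133 ≈ 6.105 mcg/mL.
Cmax,ss = C₀/(1 − f) ≈ 6.105/0.7736 ≈ 7.892 mcg/mL.
Steady-state trough Cmin,ss = Cmax,ss·f ≈ 7.892 × 0.2264 ≈ 1.787 mcg/mL.
Trough 1.8 mcg/mL vs MEC 4 mcg/mL: subtherapeutic.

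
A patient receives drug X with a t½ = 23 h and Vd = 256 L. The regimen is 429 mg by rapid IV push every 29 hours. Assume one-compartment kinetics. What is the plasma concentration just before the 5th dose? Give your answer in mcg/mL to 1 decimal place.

f = (1/2)^(τ/t½) = (1/2)^(29/23) ≈ 0.4173.
C₀ = D/Vd = 429/256 ≈ 1.676 mcg/mL.
Before the 5th dose, 4 doses have been given. Superposition: Cmin = C₀·(f + f² + … + f^4).
≈ 1.676 × (0.4173 + 0.1741 + 0.0727 + 0.0303) ≈ 1.676 × 0.6944 ≈ 1.164 mcg/mL.

1.2 mcg/mL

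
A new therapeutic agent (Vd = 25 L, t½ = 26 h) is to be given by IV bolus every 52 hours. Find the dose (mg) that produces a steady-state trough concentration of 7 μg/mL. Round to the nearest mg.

τ/t½ = 52/26 ≈ 2, so f = (1/2)^(52/26) ≈ 0.250000.
Cmin,ss = (D/Vd)·f/(1−f), so D = Cmin,ss·Vd·(1−f)/f.
D = 7 × 25 × (1−f)/f ≈ 7 × 25 × 3.00000 ≈ 525.00 mg.

525 mg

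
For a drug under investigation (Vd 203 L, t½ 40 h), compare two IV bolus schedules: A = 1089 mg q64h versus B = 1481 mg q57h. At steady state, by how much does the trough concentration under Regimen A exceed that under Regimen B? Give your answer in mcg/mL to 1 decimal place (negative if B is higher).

-1.7 mcg/mL

Regimen A: f = (1/2)^(64/40) ≈ 0.3299; Cmin,ss = (1089/203)·f/(1−f) ≈ 2.641 mcg/mL.
Regimen B: f = (1/2)^(57/40) ≈ 0.3724; Cmin,ss = (1481/203)·f/(1−f) ≈ 4.329 mcg/mL.
Difference ≈ 2.641 − 4.329 ≈ -1.688 mcg/mL.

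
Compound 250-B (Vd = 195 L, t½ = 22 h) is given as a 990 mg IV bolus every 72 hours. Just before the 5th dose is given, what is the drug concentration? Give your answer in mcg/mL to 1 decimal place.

0.6 mcg/mL

f = (1/2)^(τ/t½) = (1/2)^(72/22) ≈ 0.1035.
C₀ = D/Vd = 990/195 ≈ 5.077 mcg/mL.
Before the 5th dose, 4 doses have been given. Superposition: Cmin = C₀·(f + f² + … + f^4).
≈ 5.077 × (0.1035 + 0.0107 + 0.0011 + 0.0001) ≈ 5.077 × 0.1154 ≈ 0.586 mcg/mL.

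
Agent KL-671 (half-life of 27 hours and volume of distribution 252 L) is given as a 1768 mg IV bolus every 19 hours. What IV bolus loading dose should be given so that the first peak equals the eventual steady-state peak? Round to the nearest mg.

4580 mg

f = (1/2)^(19/27) ≈ 0.613994; accumulation ratio R = 1/(1−f) ≈ 2.59063.
Loading dose to hit Cmax,ss on first dose: D_load = D_maint·R ≈ 1768 × 2.59063 ≈ 4580.23 mg.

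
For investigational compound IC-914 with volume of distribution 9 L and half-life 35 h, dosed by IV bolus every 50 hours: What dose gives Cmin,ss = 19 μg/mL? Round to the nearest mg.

τ/t½ = 50/35 ≈ 1.4286, so f = (1/2)^(50/35) ≈ 0.371499.
Cmin,ss = (D/Vd)·f/(1−f), so D = Cmin,ss·Vd·(1−f)/f.
D = 19 × 9 × (1−f)/f ≈ 19 × 9 × 1.69180 ≈ 289.30 mg.

289 mg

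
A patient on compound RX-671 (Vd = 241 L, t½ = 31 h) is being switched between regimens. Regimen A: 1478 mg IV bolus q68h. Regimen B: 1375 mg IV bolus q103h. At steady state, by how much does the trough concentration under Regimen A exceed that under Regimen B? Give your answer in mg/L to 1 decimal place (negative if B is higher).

Regimen A: f = (1/2)^(68/31) ≈ 0.2186; Cmin,ss = (1478/241)·f/(1−f) ≈ 1.716 mg/L.
Regimen B: f = (1/2)^(103/31) ≈ 0.1000; Cmin,ss = (1375/241)·f/(1−f) ≈ 0.634 mg/L.
Difference ≈ 1.716 − 0.634 ≈ 1.082 mg/L.

1.1 mg/L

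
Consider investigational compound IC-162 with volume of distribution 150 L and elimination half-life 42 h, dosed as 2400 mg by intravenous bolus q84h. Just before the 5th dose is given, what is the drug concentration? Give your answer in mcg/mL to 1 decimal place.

f = (1/2)^(τ/t½) = (1/2)^(84/42) ≈ 0.2500.
C₀ = D/Vd = 2400/150 ≈ 16.000 mcg/mL.
Before the 5th dose, 4 doses have been given. Superposition: Cmin = C₀·(f + f² + … + f^4).
≈ 16.000 × (0.2500 + 0.0625 + 0.0156 + 0.0039) ≈ 16.000 × 0.3320 ≈ 5.312 mcg/mL.

5.3 mcg/mL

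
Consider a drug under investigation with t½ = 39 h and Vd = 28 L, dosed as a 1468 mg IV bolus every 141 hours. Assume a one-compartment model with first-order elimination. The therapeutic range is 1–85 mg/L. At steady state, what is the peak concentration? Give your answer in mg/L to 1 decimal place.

k = ln2/t½ = ln2/39 ≈ 0.017773 h⁻¹; fraction remaining f = e^(−kτ) = e^(−0.017773×141) ≈ 0.0816.
At steady state, accumulation factor R = 1/(1 − e^(−kτ)) ≈ 1.0889.
Single-dose peak C₀ = D/Vd = 1468/28 ≈ 52.429 mg/L.
Cmax,ss = C₀/(1 − f) ≈ 52.429/0.9184 ≈ 57.087 mg/L.
Peak 57.1 mg/L vs MTC 85 mg/L: below toxic threshold.

57.1 mg/L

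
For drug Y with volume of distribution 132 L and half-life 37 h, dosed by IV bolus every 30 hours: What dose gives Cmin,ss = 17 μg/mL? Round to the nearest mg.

1692 mg

τ/t½ = 30/37 ≈ 0.81081, so f = (1/2)^(30/37) ≈ 0.570061.
Cmin,ss = (D/Vd)·f/(1−f), so D = Cmin,ss·Vd·(1−f)/f.
D = 17 × 132 × (1−f)/f ≈ 17 × 132 × 0.75420 ≈ 1692.42 mg.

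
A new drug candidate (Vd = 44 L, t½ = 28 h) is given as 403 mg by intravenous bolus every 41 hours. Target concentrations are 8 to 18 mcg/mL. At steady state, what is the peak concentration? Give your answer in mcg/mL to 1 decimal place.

14.4 mcg/mL

Over one 41-h interval, 41/28 ≈ 1.4643 half-lives elapse, leaving f ≈ 0.3624 of each dose.
Accumulation ratio R = 1/(1 − f) ≈ 1/0.6376 ≈ 1.5684.
Each bolus raises the concentration by D/Vd = 403/44 ≈ 9.159 mcg/mL.
Cmax,ss = C₀/(1 − f) ≈ 9.159/0.6376 ≈ 14.365 mcg/mL.
Peak 14.4 mcg/mL vs MTC 18 mcg/mL: below toxic threshold.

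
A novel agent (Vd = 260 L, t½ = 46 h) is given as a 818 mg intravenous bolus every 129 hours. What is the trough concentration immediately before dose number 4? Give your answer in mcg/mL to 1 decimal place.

0.5 mcg/mL

f = (1/2)^(τ/t½) = (1/2)^(129/46) ≈ 0.1432.
C₀ = D/Vd = 818/260 ≈ 3.146 mcg/mL.
Before the 4th dose, 3 doses have been given. Superposition: Cmin = C₀·(f + f² + … + f^3).
≈ 3.146 × (0.1432 + 0.0205 + 0.0029) ≈ 3.146 × 0.1666 ≈ 0.524 mcg/mL.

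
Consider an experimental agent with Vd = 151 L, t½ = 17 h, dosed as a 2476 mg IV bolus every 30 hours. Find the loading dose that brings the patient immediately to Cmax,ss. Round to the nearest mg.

3509 mg

f = (1/2)^(30/17) ≈ 0.294287; accumulation ratio R = 1/(1−f) ≈ 1.41701.
Loading dose to hit Cmax,ss on first dose: D_load = D_maint·R ≈ 2476 × 1.41701 ≈ 3508.52 mg.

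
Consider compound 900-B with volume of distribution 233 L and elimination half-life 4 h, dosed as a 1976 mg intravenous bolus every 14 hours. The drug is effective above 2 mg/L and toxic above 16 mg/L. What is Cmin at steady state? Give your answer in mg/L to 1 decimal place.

k = ln2/t½ = ln2/4 ≈ 0.173287 h⁻¹; fraction remaining f = e^(−kτ) = e^(−0.173287×14) ≈ 0.0884.
At steady state, accumulation factor R = 1/(1 − e^(−kτ)) ≈ 1.0970.
Single-dose peak C₀ = D/Vd = 1976/233 ≈ 8.481 mg/L.
Cmax,ss = C₀/(1 − f) ≈ 8.481/0.9116 ≈ 9.303 mg/L.
One interval later, Cmin,ss = Cmax,ss·e^(−kτ) ≈ 9.303 × 0.0884 ≈ 0.822 mg/L.
Trough 0.8 mg/L vs MEC 2 mg/L: subtherapeutic.

0.8 mg/L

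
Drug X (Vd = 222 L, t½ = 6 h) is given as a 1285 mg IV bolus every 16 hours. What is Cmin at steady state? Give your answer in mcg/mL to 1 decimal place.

Over one 16-h interval, 16/6 ≈ 2.6667 half-lives elapse, leaving f ≈ 0.1575 of each dose.
Single-dose peak C₀ = D/Vd = 1285/222 ≈ 5.788 mcg/mL.
Steady-state trough Cmin,ss = C₀·f/(1−f) ≈ 5.788 × 0.1575/0.8425 ≈ 1.082 mcg/mL.

1.1 mcg/mL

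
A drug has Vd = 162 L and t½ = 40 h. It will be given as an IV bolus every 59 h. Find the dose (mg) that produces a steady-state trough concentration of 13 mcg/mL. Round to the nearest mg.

3748 mg

τ/t½ = 59/40 ≈ 1.475, so f = (1/2)^(59/40) ≈ 0.359733.
Cmin,ss = (D/Vd)·f/(1−f), so D = Cmin,ss·Vd·(1−f)/f.
D = 13 × 162 × (1−f)/f ≈ 13 × 162 × 1.77984 ≈ 3748.34 mg.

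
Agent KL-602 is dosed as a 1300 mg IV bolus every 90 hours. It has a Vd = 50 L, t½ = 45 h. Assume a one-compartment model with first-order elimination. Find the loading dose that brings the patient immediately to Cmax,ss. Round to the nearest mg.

1733 mg

f = (1/2)^(90/45) ≈ 0.250000; accumulation ratio R = 1/(1−f) ≈ 1.33333.
Loading dose to hit Cmax,ss on first dose: D_load = D_maint·R ≈ 1300 × 1.33333 ≈ 1733.33 mg.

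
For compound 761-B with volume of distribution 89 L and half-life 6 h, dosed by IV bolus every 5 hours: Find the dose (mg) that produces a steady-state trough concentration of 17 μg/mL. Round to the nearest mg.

τ/t½ = 5/6 ≈ 0.83333, so f = (1/2)^(5/6) ≈ 0.561231.
Cmin,ss = (D/Vd)·f/(1−f), so D = Cmin,ss·Vd·(1−f)/f.
D = 17 × 89 × (1−f)/f ≈ 17 × 89 × 0.78180 ≈ 1182.86 mg.

1183 mg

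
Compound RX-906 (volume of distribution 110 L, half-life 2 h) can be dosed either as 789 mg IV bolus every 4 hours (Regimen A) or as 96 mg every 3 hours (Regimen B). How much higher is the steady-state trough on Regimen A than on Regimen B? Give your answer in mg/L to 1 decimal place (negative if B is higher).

1.9 mg/L

Regimen A: f = (1/2)^(4/2) ≈ 0.2500; Cmin,ss = (789/110)·f/(1−f) ≈ 2.391 mg/L.
Regimen B: f = (1/2)^(3/2) ≈ 0.3536; Cmin,ss = (96/110)·f/(1−f) ≈ 0.477 mg/L.
Difference ≈ 2.391 − 0.477 ≈ 1.914 mg/L.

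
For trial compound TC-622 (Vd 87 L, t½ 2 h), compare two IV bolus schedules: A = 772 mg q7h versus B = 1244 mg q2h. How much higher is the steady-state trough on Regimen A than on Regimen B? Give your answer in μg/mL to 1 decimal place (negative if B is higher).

Regimen A: f = (1/2)^(7/2) ≈ 0.0884; Cmin,ss = (772/87)·f/(1−f) ≈ 0.860 μg/mL.
Regimen B: f = (1/2)^(2/2) ≈ 0.5000; Cmin,ss = (1244/87)·f/(1−f) ≈ 14.299 μg/mL.
Difference ≈ 0.860 − 14.299 ≈ -13.439 μg/mL.

-13.4 μg/mL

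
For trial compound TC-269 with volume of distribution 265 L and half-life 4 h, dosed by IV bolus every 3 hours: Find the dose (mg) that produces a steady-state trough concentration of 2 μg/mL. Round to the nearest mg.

τ/t½ = 3/4 ≈ 0.75, so f = (1/2)^(3/4) ≈ 0.594604.
Cmin,ss = (D/Vd)·f/(1−f), so D = Cmin,ss·Vd·(1−f)/f.
D = 2 × 265 × (1−f)/f ≈ 2 × 265 × 0.68179 ≈ 361.35 mg.

361 mg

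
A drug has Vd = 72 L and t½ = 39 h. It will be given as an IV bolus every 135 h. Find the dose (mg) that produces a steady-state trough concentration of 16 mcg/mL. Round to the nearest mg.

τ/t½ = 135/39 ≈ 3.4615, so f = (1/2)^(135/39) ≈ 0.090776.
Cmin,ss = (D/Vd)·f/(1−f), so D = Cmin,ss·Vd·(1−f)/f.
D = 16 × 72 × (1−f)/f ≈ 16 × 72 × 10.01613 ≈ 11538.58 mg.

11539 mg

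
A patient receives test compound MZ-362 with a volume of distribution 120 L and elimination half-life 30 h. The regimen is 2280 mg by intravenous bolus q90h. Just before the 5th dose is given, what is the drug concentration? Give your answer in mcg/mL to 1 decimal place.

f = (1/2)^(τ/t½) = (1/2)^(90/30) ≈ 0.1250.
C₀ = D/Vd = 2280/120 ≈ 19.000 mcg/mL.
Before the 5th dose, 4 doses have been given. Superposition: Cmin = C₀·(f + f² + … + f^4).
≈ 19.000 × (0.1250 + 0.0156 + 0.0020 + 0.0002) ≈ 19.000 × 0.1428 ≈ 2.713 mcg/mL.

2.7 mcg/mL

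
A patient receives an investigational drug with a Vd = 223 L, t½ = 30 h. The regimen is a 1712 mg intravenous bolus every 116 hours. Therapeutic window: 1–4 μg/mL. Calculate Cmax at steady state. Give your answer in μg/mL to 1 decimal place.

τ/t½ = 116/30 ≈ 3.8667, so fraction remaining f = (1/2)^(116/30) ≈ 0.0686.
At steady state, accumulation factor R = 1/(1 − e^(−kτ)) ≈ 1.0737.
Single-dose peak C₀ = D/Vd = 1712/223 ≈ 7.677 μg/mL.
Steady-state peak Cmax,ss = C₀·R ≈ 7.677 × 1.0737 ≈ 8.243 μg/mL.
Peak 8.2 μg/mL vs MTC 4 μg/mL: exceeds toxic threshold.

8.2 μg/mL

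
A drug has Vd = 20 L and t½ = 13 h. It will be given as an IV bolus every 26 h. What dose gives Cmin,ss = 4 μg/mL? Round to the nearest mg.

τ/t½ = 26/13 ≈ 2, so f = (1/2)^(26/13) ≈ 0.250000.
Cmin,ss = (D/Vd)·f/(1−f), so D = Cmin,ss·Vd·(1−f)/f.
D = 4 × 20 × (1−f)/f ≈ 4 × 20 × 3.00000 ≈ 240.00 mg.

240 mg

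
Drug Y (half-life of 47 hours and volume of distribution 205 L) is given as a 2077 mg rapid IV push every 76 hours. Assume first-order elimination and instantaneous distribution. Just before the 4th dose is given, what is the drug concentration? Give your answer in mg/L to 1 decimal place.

f = (1/2)^(τ/t½) = (1/2)^(76/47) ≈ 0.3260.
C₀ = D/Vd = 2077/205 ≈ 10.132 mg/L.
Before the 4th dose, 3 doses have been given. Superposition: Cmin = C₀·(f + f² + … + f^3).
≈ 10.132 × (0.3260 + 0.1063 + 0.0346) ≈ 10.132 × 0.4669 ≈ 4.731 mg/L.

4.7 mg/L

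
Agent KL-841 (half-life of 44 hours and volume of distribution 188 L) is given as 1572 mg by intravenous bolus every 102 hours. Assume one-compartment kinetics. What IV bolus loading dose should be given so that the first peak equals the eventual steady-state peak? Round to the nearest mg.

f = (1/2)^(102/44) ≈ 0.200520; accumulation ratio R = 1/(1−f) ≈ 1.25081.
Loading dose to hit Cmax,ss on first dose: D_load = D_maint·R ≈ 1572 × 1.25081 ≈ 1966.27 mg.

1966 mg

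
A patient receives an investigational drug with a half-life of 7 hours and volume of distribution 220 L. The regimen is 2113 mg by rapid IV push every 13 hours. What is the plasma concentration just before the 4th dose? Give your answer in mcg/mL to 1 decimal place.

f = (1/2)^(τ/t½) = (1/2)^(13/7) ≈ 0.2760.
C₀ = D/Vd = 2113/220 ≈ 9.605 mcg/mL.
Before the 4th dose, 3 doses have been given. Superposition: Cmin = C₀·(f + f² + … + f^3).
≈ 9.605 × (0.2760 + 0.0762 + 0.0210) ≈ 9.605 × 0.3732 ≈ 3.585 mcg/mL.

3.6 mcg/mL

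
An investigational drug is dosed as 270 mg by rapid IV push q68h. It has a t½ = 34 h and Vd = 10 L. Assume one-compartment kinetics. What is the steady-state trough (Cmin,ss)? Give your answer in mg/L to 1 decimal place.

9.0 mg/L

The dosing interval is 2 half-lives, so f = 2^(−2) = 0.25.
At steady state, R = 1/(1 − 0.25) = 4/3.
Single-dose peak C₀ = D/Vd = 270/10 = 27 mg/L.
Steady-state peak Cmax,ss = C₀·R = 27 × 4/3 ≈ 36.000 mg/L.
Steady-state trough Cmin,ss = Cmax,ss·f ≈ 36.000 × 0.25 ≈ 9.000 mg/L.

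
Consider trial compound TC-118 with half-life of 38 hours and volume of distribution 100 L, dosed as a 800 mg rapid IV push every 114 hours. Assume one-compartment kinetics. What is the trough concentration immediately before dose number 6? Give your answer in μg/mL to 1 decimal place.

1.1 μg/mL

f = (1/2)^(τ/t½) = (1/2)^(114/38) ≈ 0.1250.
C₀ = D/Vd = 800/100 ≈ 8.000 μg/mL.
Before the 6th dose, 5 doses have been given. Superposition: Cmin = C₀·(f + f² + … + f^5).
≈ 8.000 × (0.1250 + 0.0156 + 0.0020 + 0.0002 + 0.0000) ≈ 8.000 × 0.1428 ≈ 1.142 μg/mL.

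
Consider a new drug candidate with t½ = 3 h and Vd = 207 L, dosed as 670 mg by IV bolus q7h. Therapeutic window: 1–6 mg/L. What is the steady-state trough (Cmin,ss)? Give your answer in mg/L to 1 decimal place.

τ/t½ = 7/3 ≈ 2.3333, so fraction remaining f = (1/2)^(7/3) ≈ 0.1984.
Accumulation ratio R = 1/(1 − f) ≈ 1/0.8016 ≈ 1.2475.
Each bolus raises the concentration by D/Vd = 670/207 ≈ 3.237 mg/L.
Steady-state peak Cmax,ss = C₀·R ≈ 3.237 × 1.2475 ≈ 4.038 mg/L.
Steady-state trough Cmin,ss = Cmax,ss·f ≈ 4.038 × 0.1984 ≈ 0.801 mg/L.
Trough 0.8 mg/L vs MEC 1 mg/L: subtherapeutic.

0.8 mg/L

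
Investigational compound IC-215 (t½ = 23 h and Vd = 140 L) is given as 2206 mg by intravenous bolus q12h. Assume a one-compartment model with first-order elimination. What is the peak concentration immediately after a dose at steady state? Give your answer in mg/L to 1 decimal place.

51.9 mg/L

Over one 12-h interval, 12/23 ≈ 0.52174 half-lives elapse, leaving f ≈ 0.6965 of each dose.
Accumulation ratio R = 1/(1 − f) ≈ 1/0.3035 ≈ 3.2949.
Single-dose peak C₀ = D/Vd = 2206/140 ≈ 15.757 mg/L.
Steady-state peak Cmax,ss = C₀·R ≈ 15.757 × 3.2949 ≈ 51.918 mg/L.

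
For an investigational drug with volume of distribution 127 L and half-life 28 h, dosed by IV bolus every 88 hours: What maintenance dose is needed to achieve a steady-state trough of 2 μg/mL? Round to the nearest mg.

τ/t½ = 88/28 ≈ 3.1429, so f = (1/2)^(88/28) ≈ 0.113215.
Cmin,ss = (D/Vd)·f/(1−f), so D = Cmin,ss·Vd·(1−f)/f.
D = 2 × 127 × (1−f)/f ≈ 2 × 127 × 7.83275 ≈ 1989.52 mg.

1990 mg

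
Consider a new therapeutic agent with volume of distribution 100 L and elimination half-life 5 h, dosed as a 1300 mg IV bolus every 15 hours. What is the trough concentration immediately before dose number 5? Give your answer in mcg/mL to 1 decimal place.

1.9 mcg/mL

f = (1/2)^(τ/t½) = (1/2)^(15/5) ≈ 0.1250.
C₀ = D/Vd = 1300/100 ≈ 13.000 mcg/mL.
Before the 5th dose, 4 doses have been given. Superposition: Cmin = C₀·(f + f² + … + f^4).
≈ 13.000 × (0.1250 + 0.0156 + 0.0020 + 0.0002) ≈ 13.000 × 0.1428 ≈ 1.856 mcg/mL.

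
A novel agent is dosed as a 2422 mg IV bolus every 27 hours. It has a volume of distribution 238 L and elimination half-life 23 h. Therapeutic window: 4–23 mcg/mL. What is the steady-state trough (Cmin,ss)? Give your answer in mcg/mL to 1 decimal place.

Over one 27-h interval, 27/23 ≈ 1.1739 half-lives elapse, leaving f ≈ 0.4432 of each dose.
Accumulation ratio R = 1/(1 − f) ≈ 1/0.5568 ≈ 1.7960.
Each bolus raises the concentration by D/Vd = 2422/238 ≈ 10.176 mcg/mL.
Cmax,ss = C₀/(1 − f) ≈ 10.176/0.5568 ≈ 18.276 mcg/mL.
One interval later, Cmin,ss = Cmax,ss·e^(−kτ) ≈ 18.276 × 0.4432 ≈ 8.100 mcg/mL.
Trough 8.1 mcg/mL vs MEC 4 mcg/mL: adequate.

8.1 mcg/mL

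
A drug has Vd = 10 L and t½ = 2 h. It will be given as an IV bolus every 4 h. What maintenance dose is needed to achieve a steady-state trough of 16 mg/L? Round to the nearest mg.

480 mg

τ/t½ = 4/2 ≈ 2, so f = (1/2)^(4/2) ≈ 0.250000.
Cmin,ss = (D/Vd)·f/(1−f), so D = Cmin,ss·Vd·(1−f)/f.
D = 16 × 10 × (1−f)/f ≈ 16 × 10 × 3.00000 ≈ 480.00 mg.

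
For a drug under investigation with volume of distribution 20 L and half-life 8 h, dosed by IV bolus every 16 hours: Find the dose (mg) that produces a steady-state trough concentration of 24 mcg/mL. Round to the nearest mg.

τ/t½ = 16/8 ≈ 2, so f = (1/2)^(16/8) ≈ 0.250000.
Cmin,ss = (D/Vd)·f/(1−f), so D = Cmin,ss·Vd·(1−f)/f.
D = 24 × 20 × (1−f)/f ≈ 24 × 20 × 3.00000 ≈ 1440.00 mg.

1440 mg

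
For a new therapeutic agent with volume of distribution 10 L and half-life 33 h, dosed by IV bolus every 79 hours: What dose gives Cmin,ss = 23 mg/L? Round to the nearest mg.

τ/t½ = 79/33 ≈ 2.3939, so f = (1/2)^(79/33) ≈ 0.190262.
Cmin,ss = (D/Vd)·f/(1−f), so D = Cmin,ss·Vd·(1−f)/f.
D = 23 × 10 × (1−f)/f ≈ 23 × 10 × 4.25591 ≈ 978.86 mg.

979 mg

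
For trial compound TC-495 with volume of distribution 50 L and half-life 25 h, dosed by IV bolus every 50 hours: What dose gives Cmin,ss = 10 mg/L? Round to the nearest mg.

1500 mg

τ/t½ = 50/25 ≈ 2, so f = (1/2)^(50/25) ≈ 0.250000.
Cmin,ss = (D/Vd)·f/(1−f), so D = Cmin,ss·Vd·(1−f)/f.
D = 10 × 50 × (1−f)/f ≈ 10 × 50 × 3.00000 ≈ 1500.00 mg.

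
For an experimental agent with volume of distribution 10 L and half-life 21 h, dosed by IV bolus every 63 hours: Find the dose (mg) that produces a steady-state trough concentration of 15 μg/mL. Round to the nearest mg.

1050 mg

τ/t½ = 63/21 ≈ 3, so f = (1/2)^(63/21) ≈ 0.125000.
Cmin,ss = (D/Vd)·f/(1−f), so D = Cmin,ss·Vd·(1−f)/f.
D = 15 × 10 × (1−f)/f ≈ 15 × 10 × 7.00000 ≈ 1050.00 mg.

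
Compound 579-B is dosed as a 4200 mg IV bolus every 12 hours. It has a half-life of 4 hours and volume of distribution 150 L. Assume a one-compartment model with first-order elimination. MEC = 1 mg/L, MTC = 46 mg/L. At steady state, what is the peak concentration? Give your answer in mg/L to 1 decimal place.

The dosing interval is 3 half-lives, so f = 2^(−3) = 0.125.
Accumulation ratio R = 1/(1 − f) = 1/0.875 = 8/7.
Single-dose peak C₀ = D/Vd = 4200/150 = 28 mg/L.
Steady-state peak Cmax,ss = C₀·R = 28 × 8/7 ≈ 32.000 mg/L.
Peak 32.0 mg/L vs MTC 46 mg/L: below toxic threshold.

32.0 mg/L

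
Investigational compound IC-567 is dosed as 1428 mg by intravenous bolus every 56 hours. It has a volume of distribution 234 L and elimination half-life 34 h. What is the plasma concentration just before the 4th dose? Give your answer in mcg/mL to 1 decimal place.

2.8 mcg/mL

f = (1/2)^(τ/t½) = (1/2)^(56/34) ≈ 0.3193.
C₀ = D/Vd = 1428/234 ≈ 6.103 mcg/mL.
Before the 4th dose, 3 doses have been given. Superposition: Cmin = C₀·(f + f² + … + f^3).
≈ 6.103 × (0.3193 + 0.1020 + 0.0326) ≈ 6.103 × 0.4539 ≈ 2.770 mcg/mL.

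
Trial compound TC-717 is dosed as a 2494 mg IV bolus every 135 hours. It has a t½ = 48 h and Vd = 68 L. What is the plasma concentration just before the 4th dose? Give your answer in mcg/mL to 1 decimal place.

6.1 mcg/mL

f = (1/2)^(τ/t½) = (1/2)^(135/48) ≈ 0.1423.
C₀ = D/Vd = 2494/68 ≈ 36.676 mcg/mL.
Before the 4th dose, 3 doses have been given. Superposition: Cmin = C₀·(f + f² + … + f^3).
≈ 36.676 × (0.1423 + 0.0202 + 0.0029) ≈ 36.676 × 0.1654 ≈ 6.066 mcg/mL.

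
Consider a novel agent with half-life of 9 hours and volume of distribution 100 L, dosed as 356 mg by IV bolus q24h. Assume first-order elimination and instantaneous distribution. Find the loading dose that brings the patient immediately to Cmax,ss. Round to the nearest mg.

423 mg

f = (1/2)^(24/9) ≈ 0.157490; accumulation ratio R = 1/(1−f) ≈ 1.18693.
Loading dose to hit Cmax,ss on first dose: D_load = D_maint·R ≈ 356 × 1.18693 ≈ 422.55 mg.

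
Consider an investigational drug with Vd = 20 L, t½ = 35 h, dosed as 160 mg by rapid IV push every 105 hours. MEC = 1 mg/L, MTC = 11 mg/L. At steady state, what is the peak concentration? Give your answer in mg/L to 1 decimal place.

The dosing interval is 3 half-lives, so f = 2^(−3) = 0.125.
At steady state, R = 1/(1 − 0.125) = 8/7.
Single-dose peak C₀ = D/Vd = 160/20 = 8 mg/L.
Steady-state peak Cmax,ss = C₀·R = 8 × 8/7 ≈ 9.143 mg/L.
Peak 9.1 mg/L vs MTC 11 mg/L: below toxic threshold.

9.1 mg/L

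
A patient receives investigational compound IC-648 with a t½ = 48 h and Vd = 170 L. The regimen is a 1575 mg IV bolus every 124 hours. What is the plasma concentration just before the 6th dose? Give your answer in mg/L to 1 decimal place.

f = (1/2)^(τ/t½) = (1/2)^(124/48) ≈ 0.1669.
C₀ = D/Vd = 1575/170 ≈ 9.265 mg/L.
Before the 6th dose, 5 doses have been given. Superposition: Cmin = C₀·(f + f² + … + f^5).
≈ 9.265 × (0.1669 + 0.0279 + 0.0046 + 0.0008 + 0.0001) ≈ 9.265 × 0.2003 ≈ 1.856 mg/L.

1.9 mg/L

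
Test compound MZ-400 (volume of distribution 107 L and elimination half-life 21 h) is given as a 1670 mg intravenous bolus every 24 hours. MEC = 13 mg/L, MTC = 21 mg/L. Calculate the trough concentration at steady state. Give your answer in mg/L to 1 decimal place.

Over one 24-h interval, 24/21 ≈ 1.1429 half-lives elapse, leaving f ≈ 0.4529 of each dose.
Each bolus raises the concentration by D/Vd = 1670/107 ≈ 15.607 mg/L.
Steady-state trough Cmin,ss = C₀·f/(1−f) ≈ 15.607 × 0.4529/0.5471 ≈ 12.920 mg/L.
Trough 12.9 mg/L vs MEC 13 mg/L: subtherapeutic.

12.9 mg/L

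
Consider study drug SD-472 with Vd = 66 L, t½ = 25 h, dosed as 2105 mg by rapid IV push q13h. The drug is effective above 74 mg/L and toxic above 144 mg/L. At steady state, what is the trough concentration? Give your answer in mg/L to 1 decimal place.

73.5 mg/L

Over one 13-h interval, 13/25 ≈ 0.52 half-lives elapse, leaving f ≈ 0.6974 of each dose.
Accumulation ratio R = 1/(1 − f) ≈ 1/0.3026 ≈ 3.3047.
Each bolus raises the concentration by D/Vd = 2105/66 ≈ 31.894 mg/L.
Cmax,ss = C₀/(1 − f) ≈ 31.894/0.3026 ≈ 105.400 mg/L.
One interval later, Cmin,ss = Cmax,ss·e^(−kτ) ≈ 105.400 × 0.6974 ≈ 73.506 mg/L.
Trough 73.5 mg/L vs MEC 74 mg/L: subtherapeutic.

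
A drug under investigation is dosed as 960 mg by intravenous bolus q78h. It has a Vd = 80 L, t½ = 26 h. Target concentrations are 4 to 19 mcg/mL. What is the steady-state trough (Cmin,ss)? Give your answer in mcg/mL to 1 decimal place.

1.7 mcg/mL

The dosing interval is 3 half-lives, so f = 2^(−3) = 0.125.
At steady state, R = 1/(1 − 0.125) = 8/7.
Single-dose peak C₀ = D/Vd = 960/80 = 12 mcg/mL.
Steady-state peak Cmax,ss = C₀·R = 12 × 8/7 ≈ 13.714 mcg/mL.
Steady-state trough Cmin,ss = Cmax,ss·f ≈ 13.714 × 0.125 ≈ 1.714 mcg/mL.
Trough 1.7 mcg/mL vs MEC 4 mcg/mL: subtherapeutic.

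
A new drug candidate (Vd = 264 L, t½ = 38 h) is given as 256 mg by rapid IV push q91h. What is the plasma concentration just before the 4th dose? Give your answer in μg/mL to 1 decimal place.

0.2 μg/mL

f = (1/2)^(τ/t½) = (1/2)^(91/38) ≈ 0.1902.
C₀ = D/Vd = 256/264 ≈ 0.970 μg/mL.
Before the 4th dose, 3 doses have been given. Superposition: Cmin = C₀·(f + f² + … + f^3).
≈ 0.970 × (0.1902 + 0.0362 + 0.0069) ≈ 0.970 × 0.2333 ≈ 0.226 μg/mL.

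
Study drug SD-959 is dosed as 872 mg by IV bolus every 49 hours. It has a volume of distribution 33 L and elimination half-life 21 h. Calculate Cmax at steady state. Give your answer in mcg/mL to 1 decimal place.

33.0 mcg/mL

k = ln2/t½ = ln2/21 ≈ 0.033007 h⁻¹; fraction remaining f = e^(−kτ) = e^(−0.033007×49) ≈ 0.1984.
Accumulation ratio R = 1/(1 − f) ≈ 1/0.8016 ≈ 1.2475.
Each bolus raises the concentration by D/Vd = 872/33 ≈ 26.424 mcg/mL.
Cmax,ss = C₀/(1 − f) ≈ 26.424/0.8016 ≈ 32.964 mcg/mL.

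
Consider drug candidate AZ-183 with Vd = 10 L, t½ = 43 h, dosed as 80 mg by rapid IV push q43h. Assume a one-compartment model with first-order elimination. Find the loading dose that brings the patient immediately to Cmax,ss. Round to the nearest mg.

f = (1/2)^(43/43) ≈ 0.500000; accumulation ratio R = 1/(1−f) ≈ 2.00000.
Loading dose to hit Cmax,ss on first dose: D_load = D_maint·R ≈ 80 × 2.00000 ≈ 160.00 mg.

160 mg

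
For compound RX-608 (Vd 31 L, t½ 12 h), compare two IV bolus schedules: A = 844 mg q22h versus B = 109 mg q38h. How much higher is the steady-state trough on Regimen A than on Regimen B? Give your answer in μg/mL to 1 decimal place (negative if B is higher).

10.2 μg/mL

Regimen A: f = (1/2)^(22/12) ≈ 0.2806; Cmin,ss = (844/31)·f/(1−f) ≈ 10.619 μg/mL.
Regimen B: f = (1/2)^(38/12) ≈ 0.1114; Cmin,ss = (109/31)·f/(1−f) ≈ 0.441 μg/mL.
Difference ≈ 10.619 − 0.441 ≈ 10.178 μg/mL.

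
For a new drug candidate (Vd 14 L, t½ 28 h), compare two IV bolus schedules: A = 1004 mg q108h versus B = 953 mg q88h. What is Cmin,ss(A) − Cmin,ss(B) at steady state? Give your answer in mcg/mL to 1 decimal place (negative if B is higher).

Regimen A: f = (1/2)^(108/28) ≈ 0.0690; Cmin,ss = (1004/14)·f/(1−f) ≈ 5.315 mcg/mL.
Regimen B: f = (1/2)^(88/28) ≈ 0.1132; Cmin,ss = (953/14)·f/(1−f) ≈ 8.689 mcg/mL.
Difference ≈ 5.315 − 8.689 ≈ -3.374 mcg/mL.

-3.4 mcg/mL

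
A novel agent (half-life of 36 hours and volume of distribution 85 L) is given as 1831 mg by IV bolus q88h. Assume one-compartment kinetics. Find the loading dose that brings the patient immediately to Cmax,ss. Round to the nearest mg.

f = (1/2)^(88/36) ≈ 0.183717; accumulation ratio R = 1/(1−f) ≈ 1.22507.
Loading dose to hit Cmax,ss on first dose: D_load = D_maint·R ≈ 1831 × 1.22507 ≈ 2243.10 mg.

2243 mg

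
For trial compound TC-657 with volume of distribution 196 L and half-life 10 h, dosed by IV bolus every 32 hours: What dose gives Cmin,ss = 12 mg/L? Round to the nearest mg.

τ/t½ = 32/10 ≈ 3.2, so f = (1/2)^(32/10) ≈ 0.108819.
Cmin,ss = (D/Vd)·f/(1−f), so D = Cmin,ss·Vd·(1−f)/f.
D = 12 × 196 × (1−f)/f ≈ 12 × 196 × 8.18957 ≈ 19261.87 mg.

19262 mg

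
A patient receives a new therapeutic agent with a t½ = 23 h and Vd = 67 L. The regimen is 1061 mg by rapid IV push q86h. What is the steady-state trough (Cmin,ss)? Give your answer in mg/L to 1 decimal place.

1.3 mg/L

Over one 86-h interval, 86/23 ≈ 3.7391 half-lives elapse, leaving f ≈ 0.0749 of each dose.
At steady state, accumulation factor R = 1/(1 − e^(−kτ)) ≈ 1.0810.
Single-dose peak C₀ = D/Vd = 1061/67 ≈ 15.836 mg/L.
Cmax,ss = C₀/(1 − f) ≈ 15.836/0.9251 ≈ 17.118 mg/L.
One interval later, Cmin,ss = Cmax,ss·e^(−kτ) ≈ 17.118 × 0.0749 ≈ 1.282 mg/L.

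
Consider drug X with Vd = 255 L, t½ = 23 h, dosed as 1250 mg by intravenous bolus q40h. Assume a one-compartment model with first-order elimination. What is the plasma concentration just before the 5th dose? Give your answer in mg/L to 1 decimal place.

f = (1/2)^(τ/t½) = (1/2)^(40/23) ≈ 0.2996.
C₀ = D/Vd = 1250/255 ≈ 4.902 mg/L.
Before the 5th dose, 4 doses have been given. Superposition: Cmin = C₀·(f + f² + … + f^4).
≈ 4.902 × (0.2996 + 0.0898 + 0.0269 + 0.0081) ≈ 4.902 × 0.4244 ≈ 2.080 mg/L.

2.1 mg/L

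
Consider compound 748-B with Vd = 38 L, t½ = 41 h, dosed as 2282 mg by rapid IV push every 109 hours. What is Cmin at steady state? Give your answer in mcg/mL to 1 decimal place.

11.3 mcg/mL

τ/t½ = 109/41 ≈ 2.6585, so fraction remaining f = (1/2)^(109/41) ≈ 0.1584.
Accumulation ratio R = 1/(1 − f) ≈ 1/0.8416 ≈ 1.1882.
Single-dose peak C₀ = D/Vd = 2282/38 ≈ 60.053 mcg/mL.
Cmax,ss = C₀/(1 − f) ≈ 60.053/0.8416 ≈ 71.356 mcg/mL.
Steady-state trough Cmin,ss = Cmax,ss·f ≈ 71.356 × 0.1584 ≈ 11.303 mcg/mL.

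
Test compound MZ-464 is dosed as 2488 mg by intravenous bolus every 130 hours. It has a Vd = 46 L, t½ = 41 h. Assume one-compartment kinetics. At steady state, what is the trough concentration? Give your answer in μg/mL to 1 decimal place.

6.8 μg/mL

τ/t½ = 130/41 ≈ 3.1707, so fraction remaining f = (1/2)^(130/41) ≈ 0.1110.
Each bolus raises the concentration by D/Vd = 2488/46 ≈ 54.087 μg/mL.
Steady-state trough Cmin,ss = C₀·f/(1−f) ≈ 54.087 × 0.1110/0.8890 ≈ 6.753 μg/mL.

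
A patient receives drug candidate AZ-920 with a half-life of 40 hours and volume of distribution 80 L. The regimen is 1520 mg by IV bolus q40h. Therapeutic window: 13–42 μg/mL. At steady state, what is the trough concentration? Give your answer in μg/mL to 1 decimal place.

19.0 μg/mL

The dosing interval is 1 half-life, so f = 2^(−1) = 0.5.
At steady state, R = 1/(1 − 0.5) = 2/1.
Single-dose peak C₀ = D/Vd = 1520/80 = 19 μg/mL.
Steady-state peak Cmax,ss = C₀·R = 19 × 2/1 ≈ 38.000 μg/mL.
Steady-state trough Cmin,ss = Cmax,ss·f ≈ 38.000 × 0.5 ≈ 19.000 μg/mL.
Trough 19.0 μg/mL vs MEC 13 μg/mL: adequate.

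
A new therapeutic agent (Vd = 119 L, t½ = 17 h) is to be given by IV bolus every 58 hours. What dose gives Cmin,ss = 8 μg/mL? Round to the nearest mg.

9180 mg

τ/t½ = 58/17 ≈ 3.4118, so f = (1/2)^(58/17) ≈ 0.093963.
Cmin,ss = (D/Vd)·f/(1−f), so D = Cmin,ss·Vd·(1−f)/f.
D = 8 × 119 × (1−f)/f ≈ 8 × 119 × 9.64249 ≈ 9179.65 mg.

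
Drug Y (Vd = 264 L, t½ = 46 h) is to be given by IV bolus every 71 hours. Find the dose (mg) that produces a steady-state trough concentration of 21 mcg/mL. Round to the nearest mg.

τ/t½ = 71/46 ≈ 1.5435, so f = (1/2)^(71/46) ≈ 0.343057.
Cmin,ss = (D/Vd)·f/(1−f), so D = Cmin,ss·Vd·(1−f)/f.
D = 21 × 264 × (1−f)/f ≈ 21 × 264 × 1.91497 ≈ 10616.59 mg.

10617 mg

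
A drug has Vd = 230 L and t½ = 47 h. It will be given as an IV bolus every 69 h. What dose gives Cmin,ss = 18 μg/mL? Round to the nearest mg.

7313 mg

τ/t½ = 69/47 ≈ 1.4681, so f = (1/2)^(69/47) ≈ 0.361462.
Cmin,ss = (D/Vd)·f/(1−f), so D = Cmin,ss·Vd·(1−f)/f.
D = 18 × 230 × (1−f)/f ≈ 18 × 230 × 1.76654 ≈ 7313.48 mg.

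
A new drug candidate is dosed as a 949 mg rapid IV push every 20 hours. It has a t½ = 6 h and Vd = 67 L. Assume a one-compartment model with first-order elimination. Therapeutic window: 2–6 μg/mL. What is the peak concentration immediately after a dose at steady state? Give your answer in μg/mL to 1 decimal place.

Over one 20-h interval, 20/6 ≈ 3.3333 half-lives elapse, leaving f ≈ 0.0992 of each dose.
At steady state, accumulation factor R = 1/(1 − e^(−kτ)) ≈ 1.1101.
Each bolus raises the concentration by D/Vd = 949/67 ≈ 14.164 μg/mL.
Steady-state peak Cmax,ss = C₀·R ≈ 14.164 × 1.1101 ≈ 15.723 μg/mL.
Peak 15.7 μg/mL vs MTC 6 μg/mL: exceeds toxic threshold.

15.7 μg/mL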